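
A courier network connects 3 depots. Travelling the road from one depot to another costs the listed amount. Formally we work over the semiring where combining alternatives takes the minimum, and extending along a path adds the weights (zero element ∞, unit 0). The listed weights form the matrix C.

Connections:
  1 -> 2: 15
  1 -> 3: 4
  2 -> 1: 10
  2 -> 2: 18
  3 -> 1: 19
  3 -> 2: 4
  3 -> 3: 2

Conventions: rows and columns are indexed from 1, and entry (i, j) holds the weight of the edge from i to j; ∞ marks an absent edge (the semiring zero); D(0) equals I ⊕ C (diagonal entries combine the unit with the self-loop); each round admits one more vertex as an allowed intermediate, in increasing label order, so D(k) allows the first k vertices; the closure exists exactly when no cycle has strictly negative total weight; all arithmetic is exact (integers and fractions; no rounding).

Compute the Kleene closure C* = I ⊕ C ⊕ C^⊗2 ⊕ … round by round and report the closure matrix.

D(0):
  [0, 15, 4]
  [10, 0, ∞]
  [19, 4, 0]
D(1):
  [0, 15, 4]
  [10, 0, 14]
  [19, 4, 0]
D(2):
  [0, 15, 4]
  [10, 0, 14]
  [14, 4, 0]
D(3):
  [0, 8, 4]
  [10, 0, 14]
  [14, 4, 0]
Answer: C* = [[0, 8, 4], [10, 0, 14], [14, 4, 0]]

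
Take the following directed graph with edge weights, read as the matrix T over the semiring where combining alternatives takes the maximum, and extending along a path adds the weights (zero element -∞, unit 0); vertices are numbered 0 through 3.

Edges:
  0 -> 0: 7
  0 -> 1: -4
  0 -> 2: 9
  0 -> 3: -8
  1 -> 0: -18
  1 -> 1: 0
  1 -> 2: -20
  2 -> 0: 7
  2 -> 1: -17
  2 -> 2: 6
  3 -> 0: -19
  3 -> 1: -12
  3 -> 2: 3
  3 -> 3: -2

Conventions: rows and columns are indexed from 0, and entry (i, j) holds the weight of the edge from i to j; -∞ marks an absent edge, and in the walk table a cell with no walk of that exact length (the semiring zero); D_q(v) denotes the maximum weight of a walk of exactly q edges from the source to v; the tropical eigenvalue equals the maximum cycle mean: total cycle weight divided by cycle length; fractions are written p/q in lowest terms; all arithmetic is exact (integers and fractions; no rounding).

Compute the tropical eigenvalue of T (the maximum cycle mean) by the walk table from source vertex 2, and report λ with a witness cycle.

q=0: [-∞, -∞, 0, -∞]
q=1: [7, -17, 6, -∞]
q=2: [14, 3, 16, -1]
q=3: [23, 10, 23, 6]
q=4: [30, 19, 32, 15]
Optimal cycle mean attained by: cycle 0->2->0, total 9 + 7, length 2.
Answer: λ = 8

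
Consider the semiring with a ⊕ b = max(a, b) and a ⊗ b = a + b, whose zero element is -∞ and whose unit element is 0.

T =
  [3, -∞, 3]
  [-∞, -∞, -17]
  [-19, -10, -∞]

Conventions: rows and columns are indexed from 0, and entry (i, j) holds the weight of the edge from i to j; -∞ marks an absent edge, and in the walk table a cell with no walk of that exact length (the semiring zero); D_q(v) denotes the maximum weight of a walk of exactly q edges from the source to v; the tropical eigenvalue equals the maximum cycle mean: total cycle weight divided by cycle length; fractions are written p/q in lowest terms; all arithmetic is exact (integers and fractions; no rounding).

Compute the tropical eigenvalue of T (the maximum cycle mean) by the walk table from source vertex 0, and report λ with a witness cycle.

q=0: [0, -∞, -∞]
q=1: [3, -∞, 3]
q=2: [6, -7, 6]
q=3: [9, -4, 9]
Optimal cycle mean attained by: cycle 0->0, total 3, length 1.
Answer: λ = 3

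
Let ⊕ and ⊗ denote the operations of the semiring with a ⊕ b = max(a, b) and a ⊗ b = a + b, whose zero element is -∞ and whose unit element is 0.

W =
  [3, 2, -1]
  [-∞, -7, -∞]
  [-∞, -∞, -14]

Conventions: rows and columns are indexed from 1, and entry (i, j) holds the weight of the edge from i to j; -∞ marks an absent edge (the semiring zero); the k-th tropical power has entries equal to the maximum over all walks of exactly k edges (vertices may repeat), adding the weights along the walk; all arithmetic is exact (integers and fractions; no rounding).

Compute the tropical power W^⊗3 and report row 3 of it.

W^⊗2:
  [6, 5, 2]
  [-∞, -14, -∞]
  [-∞, -∞, -28]
W^⊗3:
  [9, 8, 5]
  [-∞, -21, -∞]
  [-∞, -∞, -42]
Answer: row 3 of W^⊗3 = [-∞, -∞, -42]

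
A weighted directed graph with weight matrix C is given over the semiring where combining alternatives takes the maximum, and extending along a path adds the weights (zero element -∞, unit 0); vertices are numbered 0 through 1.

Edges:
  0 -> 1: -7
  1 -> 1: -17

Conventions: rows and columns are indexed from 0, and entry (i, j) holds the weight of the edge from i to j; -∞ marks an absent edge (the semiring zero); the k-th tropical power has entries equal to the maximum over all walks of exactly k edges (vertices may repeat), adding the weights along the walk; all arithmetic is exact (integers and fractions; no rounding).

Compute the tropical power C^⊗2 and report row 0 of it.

C^⊗2:
  [-∞, -24]
  [-∞, -34]
Answer: row 0 of C^⊗2 = [-∞, -24]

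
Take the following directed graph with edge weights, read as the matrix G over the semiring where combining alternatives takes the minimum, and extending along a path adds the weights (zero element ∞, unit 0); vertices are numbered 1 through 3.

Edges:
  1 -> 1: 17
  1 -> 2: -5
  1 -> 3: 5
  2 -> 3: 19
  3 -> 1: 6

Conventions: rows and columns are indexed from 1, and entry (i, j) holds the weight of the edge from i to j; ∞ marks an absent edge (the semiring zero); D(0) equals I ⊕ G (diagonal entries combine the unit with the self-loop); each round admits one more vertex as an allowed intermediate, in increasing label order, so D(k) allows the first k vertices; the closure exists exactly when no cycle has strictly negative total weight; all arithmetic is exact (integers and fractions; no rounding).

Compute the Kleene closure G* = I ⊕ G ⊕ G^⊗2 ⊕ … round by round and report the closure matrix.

D(0):
  [0, -5, 5]
  [∞, 0, 19]
  [6, ∞, 0]
D(1):
  [0, -5, 5]
  [∞, 0, 19]
  [6, 1, 0]
D(2):
  [0, -5, 5]
  [∞, 0, 19]
  [6, 1, 0]
D(3):
  [0, -5, 5]
  [25, 0, 19]
  [6, 1, 0]
Answer: G* = [[0, -5, 5], [25, 0, 19], [6, 1, 0]]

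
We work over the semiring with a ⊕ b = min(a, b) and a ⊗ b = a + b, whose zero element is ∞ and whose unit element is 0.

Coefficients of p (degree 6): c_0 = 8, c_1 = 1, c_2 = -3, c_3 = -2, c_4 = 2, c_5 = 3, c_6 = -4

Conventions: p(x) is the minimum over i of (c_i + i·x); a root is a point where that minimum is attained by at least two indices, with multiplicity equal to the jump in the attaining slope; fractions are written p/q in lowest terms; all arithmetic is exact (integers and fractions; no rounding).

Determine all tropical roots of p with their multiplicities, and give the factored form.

hull edge (i=0, c=8) to (i=1, c=1): slope -7, span 1
hull edge (i=1, c=1) to (i=2, c=-3): slope -4, span 1
hull edge (i=2, c=-3) to (i=6, c=-4): slope -1/4, span 4
Factored form: p(x) = -4 ⊗ (x ⊕ 1/4) ⊗ (x ⊕ 1/4) ⊗ (x ⊕ 1/4) ⊗ (x ⊕ 1/4) ⊗ (x ⊕ 4) ⊗ (x ⊕ 7)
Answer: roots = 1/4 (mult 4), 4 (mult 1), 7 (mult 1)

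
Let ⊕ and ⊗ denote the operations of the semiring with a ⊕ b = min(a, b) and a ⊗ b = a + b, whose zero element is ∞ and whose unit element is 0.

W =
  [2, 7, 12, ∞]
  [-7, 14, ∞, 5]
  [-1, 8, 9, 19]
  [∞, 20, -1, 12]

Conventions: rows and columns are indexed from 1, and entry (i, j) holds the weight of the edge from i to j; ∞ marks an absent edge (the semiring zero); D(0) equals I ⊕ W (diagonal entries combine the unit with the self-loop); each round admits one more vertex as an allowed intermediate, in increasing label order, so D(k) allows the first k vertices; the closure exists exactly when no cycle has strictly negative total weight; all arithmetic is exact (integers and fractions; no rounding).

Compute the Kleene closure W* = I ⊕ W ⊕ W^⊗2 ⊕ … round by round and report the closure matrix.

D(0):
  [0, 7, 12, ∞]
  [-7, 0, ∞, 5]
  [-1, 8, 0, 19]
  [∞, 20, -1, 0]
D(1):
  [0, 7, 12, ∞]
  [-7, 0, 5, 5]
  [-1, 6, 0, 19]
  [∞, 20, -1, 0]
D(2):
  [0, 7, 12, 12]
  [-7, 0, 5, 5]
  [-1, 6, 0, 11]
  [13, 20, -1, 0]
D(3):
  [0, 7, 12, 12]
  [-7, 0, 5, 5]
  [-1, 6, 0, 11]
  [-2, 5, -1, 0]
D(4):
  [0, 7, 11, 12]
  [-7, 0, 4, 5]
  [-1, 6, 0, 11]
  [-2, 5, -1, 0]
Answer: W* = [[0, 7, 11, 12], [-7, 0, 4, 5], [-1, 6, 0, 11], [-2, 5, -1, 0]]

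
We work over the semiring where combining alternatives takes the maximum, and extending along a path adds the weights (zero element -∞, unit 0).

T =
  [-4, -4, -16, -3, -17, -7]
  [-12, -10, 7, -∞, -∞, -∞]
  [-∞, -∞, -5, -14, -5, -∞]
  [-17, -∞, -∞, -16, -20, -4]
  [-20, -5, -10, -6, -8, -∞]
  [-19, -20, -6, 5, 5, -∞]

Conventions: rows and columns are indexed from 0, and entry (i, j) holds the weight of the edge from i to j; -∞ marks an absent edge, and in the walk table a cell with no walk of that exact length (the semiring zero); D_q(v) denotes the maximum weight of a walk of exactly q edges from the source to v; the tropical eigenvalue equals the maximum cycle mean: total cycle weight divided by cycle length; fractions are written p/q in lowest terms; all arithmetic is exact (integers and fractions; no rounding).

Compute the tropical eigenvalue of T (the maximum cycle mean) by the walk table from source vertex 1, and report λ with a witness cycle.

q=0: [-∞, 0, -∞, -∞, -∞, -∞]
q=1: [-12, -10, 7, -∞, -∞, -∞]
q=2: [-16, -16, 2, -7, 2, -19]
q=3: [-18, -3, -3, -4, -3, -11]
q=4: [-15, -8, 4, -6, -6, -8]
q=5: [-19, -11, -1, -3, -1, -10]
q=6: [-20, -6, -4, -5, -5, -7]
Optimal cycle mean attained by: cycle 3->5->3, total (-4) + 5, length 2.
Answer: λ = 1/2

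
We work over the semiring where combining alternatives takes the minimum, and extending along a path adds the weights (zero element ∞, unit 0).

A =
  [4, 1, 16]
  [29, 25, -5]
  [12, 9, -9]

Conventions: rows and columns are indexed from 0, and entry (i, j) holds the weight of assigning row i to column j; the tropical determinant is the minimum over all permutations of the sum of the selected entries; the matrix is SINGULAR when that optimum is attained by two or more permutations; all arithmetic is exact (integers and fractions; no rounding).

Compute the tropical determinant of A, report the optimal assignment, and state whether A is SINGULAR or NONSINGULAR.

σ = (0, 1, 2): 4 + 25 + (-9) = 20
σ = (0, 2, 1): 4 + (-5) + 9 = 8
σ = (1, 0, 2): 1 + 29 + (-9) = 21
σ = (1, 2, 0): 1 + (-5) + 12 = 8
σ = (2, 0, 1): 16 + 29 + 9 = 54
σ = (2, 1, 0): 16 + 25 + 12 = 53
Optimal value attained by: σ = (0, 2, 1).
Answer: det⊕(A) = 8; verdict: SINGULAR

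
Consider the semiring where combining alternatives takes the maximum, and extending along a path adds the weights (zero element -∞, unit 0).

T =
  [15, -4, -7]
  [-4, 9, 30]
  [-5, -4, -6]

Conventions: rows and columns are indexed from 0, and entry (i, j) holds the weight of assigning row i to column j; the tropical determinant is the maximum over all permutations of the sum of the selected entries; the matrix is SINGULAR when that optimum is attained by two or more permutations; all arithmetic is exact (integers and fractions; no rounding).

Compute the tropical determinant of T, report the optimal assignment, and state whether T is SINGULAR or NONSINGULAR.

σ = (0, 1, 2): 15 + 9 + (-6) = 18
σ = (0, 2, 1): 15 + 30 + (-4) = 41
σ = (1, 0, 2): (-4) + (-4) + (-6) = -14
σ = (1, 2, 0): (-4) + 30 + (-5) = 21
σ = (2, 0, 1): (-7) + (-4) + (-4) = -15
σ = (2, 1, 0): (-7) + 9 + (-5) = -3
Optimal value attained by: σ = (0, 2, 1).
Answer: det⊕(T) = 41; verdict: NONSINGULAR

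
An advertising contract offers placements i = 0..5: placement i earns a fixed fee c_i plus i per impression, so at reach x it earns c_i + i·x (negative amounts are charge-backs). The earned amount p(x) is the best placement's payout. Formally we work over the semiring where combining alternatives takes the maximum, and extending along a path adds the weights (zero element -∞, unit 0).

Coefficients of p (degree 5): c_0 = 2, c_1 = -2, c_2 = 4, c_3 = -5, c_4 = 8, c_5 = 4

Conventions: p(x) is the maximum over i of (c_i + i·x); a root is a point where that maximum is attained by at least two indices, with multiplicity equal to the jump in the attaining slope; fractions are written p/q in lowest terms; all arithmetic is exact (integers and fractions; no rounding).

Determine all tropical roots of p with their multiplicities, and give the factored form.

hull edge (i=0, c=2) to (i=4, c=8): slope 3/2, span 4
hull edge (i=4, c=8) to (i=5, c=4): slope -4, span 1
Factored form: p(x) = 4 ⊗ (x ⊕ (-3/2)) ⊗ (x ⊕ (-3/2)) ⊗ (x ⊕ (-3/2)) ⊗ (x ⊕ (-3/2)) ⊗ (x ⊕ 4)
Answer: roots = -3/2 (mult 4), 4 (mult 1)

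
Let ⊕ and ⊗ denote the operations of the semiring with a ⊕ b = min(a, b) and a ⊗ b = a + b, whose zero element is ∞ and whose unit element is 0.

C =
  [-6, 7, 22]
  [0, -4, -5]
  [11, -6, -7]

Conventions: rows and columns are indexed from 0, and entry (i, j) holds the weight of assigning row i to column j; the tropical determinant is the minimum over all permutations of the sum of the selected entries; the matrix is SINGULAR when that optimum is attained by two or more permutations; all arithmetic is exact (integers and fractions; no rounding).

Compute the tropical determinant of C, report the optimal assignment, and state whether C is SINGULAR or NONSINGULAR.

σ = (0, 1, 2): (-6) + (-4) + (-7) = -17
σ = (0, 2, 1): (-6) + (-5) + (-6) = -17
σ = (1, 0, 2): 7 + 0 + (-7) = 0
σ = (1, 2, 0): 7 + (-5) + 11 = 13
σ = (2, 0, 1): 22 + 0 + (-6) = 16
σ = (2, 1, 0): 22 + (-4) + 11 = 29
Optimal value attained by: σ = (0, 1, 2).
Answer: det⊕(C) = -17; verdict: SINGULAR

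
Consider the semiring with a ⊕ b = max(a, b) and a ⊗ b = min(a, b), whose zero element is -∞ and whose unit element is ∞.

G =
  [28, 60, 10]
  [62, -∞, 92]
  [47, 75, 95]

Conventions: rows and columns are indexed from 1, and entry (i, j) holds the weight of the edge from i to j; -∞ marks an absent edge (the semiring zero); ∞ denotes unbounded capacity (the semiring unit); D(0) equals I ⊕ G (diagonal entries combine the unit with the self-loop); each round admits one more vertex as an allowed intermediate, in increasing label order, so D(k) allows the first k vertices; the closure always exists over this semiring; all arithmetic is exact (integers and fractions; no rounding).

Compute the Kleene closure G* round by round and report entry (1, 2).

D(0):
  [∞, 60, 10]
  [62, ∞, 92]
  [47, 75, ∞]
D(1):
  [∞, 60, 10]
  [62, ∞, 92]
  [47, 75, ∞]
D(2):
  [∞, 60, 60]
  [62, ∞, 92]
  [62, 75, ∞]
D(3):
  [∞, 60, 60]
  [62, ∞, 92]
  [62, 75, ∞]
Answer: G*[1][2] = 60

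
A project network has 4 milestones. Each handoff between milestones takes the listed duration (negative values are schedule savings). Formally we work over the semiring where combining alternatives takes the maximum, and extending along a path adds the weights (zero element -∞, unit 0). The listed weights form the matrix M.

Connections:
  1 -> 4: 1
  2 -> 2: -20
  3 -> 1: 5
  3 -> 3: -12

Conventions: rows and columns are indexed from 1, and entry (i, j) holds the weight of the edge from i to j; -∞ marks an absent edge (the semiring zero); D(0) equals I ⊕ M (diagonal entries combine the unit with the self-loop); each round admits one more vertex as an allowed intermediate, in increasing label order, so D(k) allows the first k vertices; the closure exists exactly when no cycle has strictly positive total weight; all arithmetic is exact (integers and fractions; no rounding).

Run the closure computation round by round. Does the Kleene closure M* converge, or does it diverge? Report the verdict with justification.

D(0):
  [0, -∞, -∞, 1]
  [-∞, 0, -∞, -∞]
  [5, -∞, 0, -∞]
  [-∞, -∞, -∞, 0]
D(1):
  [0, -∞, -∞, 1]
  [-∞, 0, -∞, -∞]
  [5, -∞, 0, 6]
  [-∞, -∞, -∞, 0]
D(2):
  [0, -∞, -∞, 1]
  [-∞, 0, -∞, -∞]
  [5, -∞, 0, 6]
  [-∞, -∞, -∞, 0]
D(3):
  [0, -∞, -∞, 1]
  [-∞, 0, -∞, -∞]
  [5, -∞, 0, 6]
  [-∞, -∞, -∞, 0]
D(4):
  [0, -∞, -∞, 1]
  [-∞, 0, -∞, -∞]
  [5, -∞, 0, 6]
  [-∞, -∞, -∞, 0]
Key observation: every diagonal entry stays at the unit through all rounds, so no improving cycle exists.
Answer: CONVERGES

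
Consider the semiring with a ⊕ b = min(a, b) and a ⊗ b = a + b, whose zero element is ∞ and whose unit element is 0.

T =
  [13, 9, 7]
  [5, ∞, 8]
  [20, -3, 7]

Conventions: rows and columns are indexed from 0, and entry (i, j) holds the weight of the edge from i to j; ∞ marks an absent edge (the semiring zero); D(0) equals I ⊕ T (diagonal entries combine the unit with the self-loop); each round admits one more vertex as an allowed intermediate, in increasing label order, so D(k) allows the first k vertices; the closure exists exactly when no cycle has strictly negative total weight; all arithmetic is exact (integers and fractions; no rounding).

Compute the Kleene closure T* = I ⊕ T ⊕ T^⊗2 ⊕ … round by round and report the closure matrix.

D(0):
  [0, 9, 7]
  [5, 0, 8]
  [20, -3, 0]
D(1):
  [0, 9, 7]
  [5, 0, 8]
  [20, -3, 0]
D(2):
  [0, 9, 7]
  [5, 0, 8]
  [2, -3, 0]
D(3):
  [0, 4, 7]
  [5, 0, 8]
  [2, -3, 0]
Answer: T* = [[0, 4, 7], [5, 0, 8], [2, -3, 0]]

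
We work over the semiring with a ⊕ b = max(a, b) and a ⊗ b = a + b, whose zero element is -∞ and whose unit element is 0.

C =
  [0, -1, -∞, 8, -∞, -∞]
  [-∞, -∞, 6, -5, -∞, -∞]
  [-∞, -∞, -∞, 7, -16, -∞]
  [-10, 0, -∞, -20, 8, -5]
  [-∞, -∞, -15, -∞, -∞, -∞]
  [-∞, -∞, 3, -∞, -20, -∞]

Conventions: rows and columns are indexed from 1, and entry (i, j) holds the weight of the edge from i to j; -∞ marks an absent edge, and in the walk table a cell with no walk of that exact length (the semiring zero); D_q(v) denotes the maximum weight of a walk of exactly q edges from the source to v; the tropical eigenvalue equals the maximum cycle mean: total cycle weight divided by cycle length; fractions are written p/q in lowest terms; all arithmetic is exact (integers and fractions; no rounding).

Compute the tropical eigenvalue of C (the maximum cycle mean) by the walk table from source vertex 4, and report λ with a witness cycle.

q=0: [-∞, -∞, -∞, 0, -∞, -∞]
q=1: [-10, 0, -∞, -20, 8, -5]
q=2: [-10, -11, 6, -2, -12, -25]
q=3: [-10, -2, -5, 13, 6, -7]
q=4: [3, 13, 4, 2, 21, 8]
q=5: [3, 2, 19, 11, 10, -3]
q=6: [3, 11, 8, 26, 19, 6]
Optimal cycle mean attained by: cycle 2->3->4->2, total 6 + 7 + 0, length 3.
Answer: λ = 13/3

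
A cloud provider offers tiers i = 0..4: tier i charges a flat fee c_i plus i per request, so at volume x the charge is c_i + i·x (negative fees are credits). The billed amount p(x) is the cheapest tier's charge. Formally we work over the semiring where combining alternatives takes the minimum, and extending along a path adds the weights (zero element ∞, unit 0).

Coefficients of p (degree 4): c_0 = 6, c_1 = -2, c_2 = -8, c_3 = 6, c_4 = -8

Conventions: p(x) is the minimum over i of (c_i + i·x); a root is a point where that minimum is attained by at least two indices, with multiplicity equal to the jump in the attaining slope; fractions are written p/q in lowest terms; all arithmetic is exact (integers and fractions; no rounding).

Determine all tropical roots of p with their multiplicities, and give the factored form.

hull edge (i=0, c=6) to (i=1, c=-2): slope -8, span 1
hull edge (i=1, c=-2) to (i=2, c=-8): slope -6, span 1
hull edge (i=2, c=-8) to (i=4, c=-8): slope 0, span 2
Factored form: p(x) = -8 ⊗ (x ⊕ 0) ⊗ (x ⊕ 0) ⊗ (x ⊕ 6) ⊗ (x ⊕ 8)
Answer: roots = 0 (mult 2), 6 (mult 1), 8 (mult 1)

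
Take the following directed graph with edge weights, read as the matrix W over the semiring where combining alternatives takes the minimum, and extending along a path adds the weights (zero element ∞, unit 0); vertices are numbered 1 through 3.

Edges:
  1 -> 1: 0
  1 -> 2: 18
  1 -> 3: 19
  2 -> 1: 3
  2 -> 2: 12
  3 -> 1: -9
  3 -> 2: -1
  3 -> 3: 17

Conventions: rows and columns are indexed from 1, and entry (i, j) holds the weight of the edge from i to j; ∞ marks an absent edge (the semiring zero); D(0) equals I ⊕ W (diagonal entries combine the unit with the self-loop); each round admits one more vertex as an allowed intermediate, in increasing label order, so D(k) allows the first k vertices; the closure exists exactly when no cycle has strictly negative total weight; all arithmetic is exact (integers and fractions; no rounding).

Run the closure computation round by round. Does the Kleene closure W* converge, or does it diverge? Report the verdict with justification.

D(0):
  [0, 18, 19]
  [3, 0, ∞]
  [-9, -1, 0]
D(1):
  [0, 18, 19]
  [3, 0, 22]
  [-9, -1, 0]
D(2):
  [0, 18, 19]
  [3, 0, 22]
  [-9, -1, 0]
D(3):
  [0, 18, 19]
  [3, 0, 22]
  [-9, -1, 0]
Key observation: every diagonal entry stays at the unit through all rounds, so no improving cycle exists.
Answer: CONVERGES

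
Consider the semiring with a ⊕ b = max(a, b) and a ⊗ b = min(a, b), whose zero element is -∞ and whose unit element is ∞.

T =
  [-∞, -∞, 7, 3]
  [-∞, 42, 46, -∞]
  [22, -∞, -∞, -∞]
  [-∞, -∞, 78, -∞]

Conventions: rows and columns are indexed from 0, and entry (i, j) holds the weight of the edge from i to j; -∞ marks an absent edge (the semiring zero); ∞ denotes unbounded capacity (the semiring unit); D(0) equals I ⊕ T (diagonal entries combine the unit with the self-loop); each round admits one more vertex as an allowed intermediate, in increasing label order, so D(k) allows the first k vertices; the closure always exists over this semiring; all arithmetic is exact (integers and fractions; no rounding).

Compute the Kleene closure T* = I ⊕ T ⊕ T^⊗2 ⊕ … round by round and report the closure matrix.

D(0):
  [∞, -∞, 7, 3]
  [-∞, ∞, 46, -∞]
  [22, -∞, ∞, -∞]
  [-∞, -∞, 78, ∞]
D(1):
  [∞, -∞, 7, 3]
  [-∞, ∞, 46, -∞]
  [22, -∞, ∞, 3]
  [-∞, -∞, 78, ∞]
D(2):
  [∞, -∞, 7, 3]
  [-∞, ∞, 46, -∞]
  [22, -∞, ∞, 3]
  [-∞, -∞, 78, ∞]
D(3):
  [∞, -∞, 7, 3]
  [22, ∞, 46, 3]
  [22, -∞, ∞, 3]
  [22, -∞, 78, ∞]
D(4):
  [∞, -∞, 7, 3]
  [22, ∞, 46, 3]
  [22, -∞, ∞, 3]
  [22, -∞, 78, ∞]
Answer: T* = [[∞, -∞, 7, 3], [22, ∞, 46, 3], [22, -∞, ∞, 3], [22, -∞, 78, ∞]]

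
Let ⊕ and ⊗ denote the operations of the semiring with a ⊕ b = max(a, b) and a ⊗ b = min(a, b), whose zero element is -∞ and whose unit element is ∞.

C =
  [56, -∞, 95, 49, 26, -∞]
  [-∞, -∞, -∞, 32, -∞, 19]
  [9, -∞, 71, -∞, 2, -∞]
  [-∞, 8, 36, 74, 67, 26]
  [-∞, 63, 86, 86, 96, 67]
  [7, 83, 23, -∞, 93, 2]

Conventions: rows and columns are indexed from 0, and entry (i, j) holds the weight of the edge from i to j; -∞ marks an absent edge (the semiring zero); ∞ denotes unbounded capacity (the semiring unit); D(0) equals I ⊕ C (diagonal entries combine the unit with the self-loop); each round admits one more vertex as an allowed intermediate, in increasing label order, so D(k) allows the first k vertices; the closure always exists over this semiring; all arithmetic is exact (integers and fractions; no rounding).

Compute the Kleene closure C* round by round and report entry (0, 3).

D(0):
  [∞, -∞, 95, 49, 26, -∞]
  [-∞, ∞, -∞, 32, -∞, 19]
  [9, -∞, ∞, -∞, 2, -∞]
  [-∞, 8, 36, ∞, 67, 26]
  [-∞, 63, 86, 86, ∞, 67]
  [7, 83, 23, -∞, 93, ∞]
D(1):
  [∞, -∞, 95, 49, 26, -∞]
  [-∞, ∞, -∞, 32, -∞, 19]
  [9, -∞, ∞, 9, 9, -∞]
  [-∞, 8, 36, ∞, 67, 26]
  [-∞, 63, 86, 86, ∞, 67]
  [7, 83, 23, 7, 93, ∞]
D(2):
  [∞, -∞, 95, 49, 26, -∞]
  [-∞, ∞, -∞, 32, -∞, 19]
  [9, -∞, ∞, 9, 9, -∞]
  [-∞, 8, 36, ∞, 67, 26]
  [-∞, 63, 86, 86, ∞, 67]
  [7, 83, 23, 32, 93, ∞]
D(3):
  [∞, -∞, 95, 49, 26, -∞]
  [-∞, ∞, -∞, 32, -∞, 19]
  [9, -∞, ∞, 9, 9, -∞]
  [9, 8, 36, ∞, 67, 26]
  [9, 63, 86, 86, ∞, 67]
  [9, 83, 23, 32, 93, ∞]
D(4):
  [∞, 8, 95, 49, 49, 26]
  [9, ∞, 32, 32, 32, 26]
  [9, 8, ∞, 9, 9, 9]
  [9, 8, 36, ∞, 67, 26]
  [9, 63, 86, 86, ∞, 67]
  [9, 83, 32, 32, 93, ∞]
D(5):
  [∞, 49, 95, 49, 49, 49]
  [9, ∞, 32, 32, 32, 32]
  [9, 9, ∞, 9, 9, 9]
  [9, 63, 67, ∞, 67, 67]
  [9, 63, 86, 86, ∞, 67]
  [9, 83, 86, 86, 93, ∞]
D(6):
  [∞, 49, 95, 49, 49, 49]
  [9, ∞, 32, 32, 32, 32]
  [9, 9, ∞, 9, 9, 9]
  [9, 67, 67, ∞, 67, 67]
  [9, 67, 86, 86, ∞, 67]
  [9, 83, 86, 86, 93, ∞]
Answer: C*[0][3] = 49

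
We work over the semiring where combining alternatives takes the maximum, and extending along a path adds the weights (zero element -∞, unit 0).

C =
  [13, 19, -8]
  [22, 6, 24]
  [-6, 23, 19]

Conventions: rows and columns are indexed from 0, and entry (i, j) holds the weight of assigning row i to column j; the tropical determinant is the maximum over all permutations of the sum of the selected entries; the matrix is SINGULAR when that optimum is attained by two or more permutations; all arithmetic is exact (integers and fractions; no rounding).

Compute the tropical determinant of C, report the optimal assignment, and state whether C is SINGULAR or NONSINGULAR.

σ = (0, 1, 2): 13 + 6 + 19 = 38
σ = (0, 2, 1): 13 + 24 + 23 = 60
σ = (1, 0, 2): 19 + 22 + 19 = 60
σ = (1, 2, 0): 19 + 24 + (-6) = 37
σ = (2, 0, 1): (-8) + 22 + 23 = 37
σ = (2, 1, 0): (-8) + 6 + (-6) = -8
Optimal value attained by: σ = (0, 2, 1).
Answer: det⊕(C) = 60; verdict: SINGULAR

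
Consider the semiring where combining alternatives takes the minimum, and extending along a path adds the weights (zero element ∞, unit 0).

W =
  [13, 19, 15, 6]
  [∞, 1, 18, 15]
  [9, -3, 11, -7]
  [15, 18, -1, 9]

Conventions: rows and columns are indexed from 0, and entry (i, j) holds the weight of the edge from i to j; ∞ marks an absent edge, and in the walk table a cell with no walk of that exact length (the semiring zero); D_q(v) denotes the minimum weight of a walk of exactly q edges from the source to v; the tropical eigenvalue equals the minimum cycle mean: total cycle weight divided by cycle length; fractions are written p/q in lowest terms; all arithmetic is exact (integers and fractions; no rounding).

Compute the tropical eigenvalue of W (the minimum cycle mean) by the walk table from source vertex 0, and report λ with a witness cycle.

q=0: [0, ∞, ∞, ∞]
q=1: [13, 19, 15, 6]
q=2: [21, 12, 5, 8]
q=3: [14, 2, 7, -2]
q=4: [13, 3, -3, 0]
Optimal cycle mean attained by: cycle 2->3->2, total (-7) + (-1), length 2.
Answer: λ = -4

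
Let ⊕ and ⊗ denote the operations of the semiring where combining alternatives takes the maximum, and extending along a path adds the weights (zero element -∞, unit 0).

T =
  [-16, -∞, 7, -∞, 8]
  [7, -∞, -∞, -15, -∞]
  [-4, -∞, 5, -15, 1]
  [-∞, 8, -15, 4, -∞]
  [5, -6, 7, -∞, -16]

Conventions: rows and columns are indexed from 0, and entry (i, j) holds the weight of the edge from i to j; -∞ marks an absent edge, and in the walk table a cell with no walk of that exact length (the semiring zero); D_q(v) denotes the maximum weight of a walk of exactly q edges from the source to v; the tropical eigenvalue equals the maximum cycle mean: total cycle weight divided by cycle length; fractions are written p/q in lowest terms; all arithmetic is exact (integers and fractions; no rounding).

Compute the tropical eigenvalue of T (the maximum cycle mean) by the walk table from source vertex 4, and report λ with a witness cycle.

q=0: [-∞, -∞, -∞, -∞, 0]
q=1: [5, -6, 7, -∞, -16]
q=2: [3, -22, 12, -8, 13]
q=3: [18, 7, 20, -3, 13]
q=4: [18, 7, 25, 5, 26]
q=5: [31, 20, 33, 10, 26]
Optimal cycle mean attained by: cycle 0->4->0, total 8 + 5, length 2.
Answer: λ = 13/2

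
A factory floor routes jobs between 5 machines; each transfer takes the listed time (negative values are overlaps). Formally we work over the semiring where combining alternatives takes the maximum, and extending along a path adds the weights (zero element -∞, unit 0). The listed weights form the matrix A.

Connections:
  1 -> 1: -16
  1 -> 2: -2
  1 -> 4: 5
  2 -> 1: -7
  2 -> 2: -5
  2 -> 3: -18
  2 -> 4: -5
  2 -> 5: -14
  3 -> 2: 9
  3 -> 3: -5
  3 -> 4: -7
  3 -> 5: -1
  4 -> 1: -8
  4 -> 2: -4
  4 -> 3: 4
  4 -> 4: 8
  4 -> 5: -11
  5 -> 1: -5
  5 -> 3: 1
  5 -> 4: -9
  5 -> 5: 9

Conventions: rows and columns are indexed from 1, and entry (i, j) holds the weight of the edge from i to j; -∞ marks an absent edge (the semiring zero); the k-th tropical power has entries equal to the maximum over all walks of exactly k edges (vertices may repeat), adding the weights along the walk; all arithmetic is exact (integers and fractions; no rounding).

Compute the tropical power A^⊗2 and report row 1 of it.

A^⊗2:
  [-3, 1, 9, 13, -6]
  [-12, -9, -1, 3, -5]
  [2, 4, 0, 4, 8]
  [0, 13, 12, 16, 3]
  [4, 10, 10, 0, 18]
Answer: row 1 of A^⊗2 = [-3, 1, 9, 13, -6]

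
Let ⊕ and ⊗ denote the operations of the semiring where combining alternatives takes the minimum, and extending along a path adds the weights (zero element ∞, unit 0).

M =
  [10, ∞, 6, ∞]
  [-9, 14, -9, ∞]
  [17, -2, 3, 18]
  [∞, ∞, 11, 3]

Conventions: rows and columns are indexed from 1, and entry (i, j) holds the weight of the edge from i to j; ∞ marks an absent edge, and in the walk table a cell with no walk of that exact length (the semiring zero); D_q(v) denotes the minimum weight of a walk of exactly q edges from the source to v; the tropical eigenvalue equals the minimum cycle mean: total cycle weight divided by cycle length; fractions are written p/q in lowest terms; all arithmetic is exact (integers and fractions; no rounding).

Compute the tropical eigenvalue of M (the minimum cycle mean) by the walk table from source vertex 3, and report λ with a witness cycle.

q=0: [∞, ∞, 0, ∞]
q=1: [17, -2, 3, 18]
q=2: [-11, 1, -11, 21]
q=3: [-8, -13, -8, 7]
q=4: [-22, -10, -22, 10]
Optimal cycle mean attained by: cycle 2->3->2, total (-9) + (-2), length 2.
Answer: λ = -11/2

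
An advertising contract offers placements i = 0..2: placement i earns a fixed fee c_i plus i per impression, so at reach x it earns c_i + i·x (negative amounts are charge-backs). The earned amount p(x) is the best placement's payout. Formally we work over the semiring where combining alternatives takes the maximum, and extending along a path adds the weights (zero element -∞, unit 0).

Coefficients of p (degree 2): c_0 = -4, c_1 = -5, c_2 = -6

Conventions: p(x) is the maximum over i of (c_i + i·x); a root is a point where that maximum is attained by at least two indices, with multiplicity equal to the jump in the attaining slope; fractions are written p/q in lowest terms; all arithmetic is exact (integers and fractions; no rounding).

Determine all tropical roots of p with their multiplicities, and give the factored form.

hull edge (i=0, c=-4) to (i=2, c=-6): slope -1, span 2
Factored form: p(x) = -6 ⊗ (x ⊕ 1) ⊗ (x ⊕ 1)
Answer: roots = 1 (mult 2)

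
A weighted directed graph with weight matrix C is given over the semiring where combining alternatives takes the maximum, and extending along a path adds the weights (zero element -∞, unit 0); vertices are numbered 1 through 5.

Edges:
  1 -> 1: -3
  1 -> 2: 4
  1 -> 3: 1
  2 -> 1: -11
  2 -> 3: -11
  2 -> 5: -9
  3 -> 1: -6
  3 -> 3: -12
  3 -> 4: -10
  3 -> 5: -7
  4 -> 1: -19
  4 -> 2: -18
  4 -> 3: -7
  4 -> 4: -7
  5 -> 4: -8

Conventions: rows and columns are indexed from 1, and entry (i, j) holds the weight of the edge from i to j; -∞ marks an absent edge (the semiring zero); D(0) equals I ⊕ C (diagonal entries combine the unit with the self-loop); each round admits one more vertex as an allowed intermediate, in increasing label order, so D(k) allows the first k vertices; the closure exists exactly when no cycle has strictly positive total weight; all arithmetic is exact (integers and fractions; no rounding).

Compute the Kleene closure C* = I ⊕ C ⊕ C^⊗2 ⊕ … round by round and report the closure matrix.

D(0):
  [0, 4, 1, -∞, -∞]
  [-11, 0, -11, -∞, -9]
  [-6, -∞, 0, -10, -7]
  [-19, -18, -7, 0, -∞]
  [-∞, -∞, -∞, -8, 0]
D(1):
  [0, 4, 1, -∞, -∞]
  [-11, 0, -10, -∞, -9]
  [-6, -2, 0, -10, -7]
  [-19, -15, -7, 0, -∞]
  [-∞, -∞, -∞, -8, 0]
D(2):
  [0, 4, 1, -∞, -5]
  [-11, 0, -10, -∞, -9]
  [-6, -2, 0, -10, -7]
  [-19, -15, -7, 0, -24]
  [-∞, -∞, -∞, -8, 0]
D(3):
  [0, 4, 1, -9, -5]
  [-11, 0, -10, -20, -9]
  [-6, -2, 0, -10, -7]
  [-13, -9, -7, 0, -14]
  [-∞, -∞, -∞, -8, 0]
D(4):
  [0, 4, 1, -9, -5]
  [-11, 0, -10, -20, -9]
  [-6, -2, 0, -10, -7]
  [-13, -9, -7, 0, -14]
  [-21, -17, -15, -8, 0]
D(5):
  [0, 4, 1, -9, -5]
  [-11, 0, -10, -17, -9]
  [-6, -2, 0, -10, -7]
  [-13, -9, -7, 0, -14]
  [-21, -17, -15, -8, 0]
Answer: C* = [[0, 4, 1, -9, -5], [-11, 0, -10, -17, -9], [-6, -2, 0, -10, -7], [-13, -9, -7, 0, -14], [-21, -17, -15, -8, 0]]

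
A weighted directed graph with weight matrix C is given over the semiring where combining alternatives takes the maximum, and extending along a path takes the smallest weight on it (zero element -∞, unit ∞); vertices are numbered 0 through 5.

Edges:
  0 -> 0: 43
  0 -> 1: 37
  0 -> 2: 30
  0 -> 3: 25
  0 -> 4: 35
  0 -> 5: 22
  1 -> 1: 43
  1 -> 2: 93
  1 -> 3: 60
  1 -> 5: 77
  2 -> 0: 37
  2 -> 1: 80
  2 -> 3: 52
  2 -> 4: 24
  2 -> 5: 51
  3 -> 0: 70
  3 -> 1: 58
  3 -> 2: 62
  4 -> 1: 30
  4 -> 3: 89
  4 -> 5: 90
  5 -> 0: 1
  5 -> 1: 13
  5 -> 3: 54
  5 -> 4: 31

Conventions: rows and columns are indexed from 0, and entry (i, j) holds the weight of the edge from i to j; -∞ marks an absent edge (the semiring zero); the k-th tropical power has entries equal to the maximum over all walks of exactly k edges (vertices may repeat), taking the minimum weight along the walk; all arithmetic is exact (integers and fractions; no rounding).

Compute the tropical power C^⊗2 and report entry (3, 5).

C^⊗2:
  [43, 37, 37, 37, 35, 37]
  [60, 80, 60, 54, 31, 51]
  [52, 52, 80, 60, 35, 77]
  [43, 62, 58, 58, 35, 58]
  [70, 58, 62, 54, 31, 30]
  [54, 54, 54, 31, 1, 31]
Key observation: the optimum is the walk 3->1->5, with weight 58 min 77 = 58.
Optimal value attained by: walk 3->1->5.
Answer: (C^⊗2)[3][5] = 58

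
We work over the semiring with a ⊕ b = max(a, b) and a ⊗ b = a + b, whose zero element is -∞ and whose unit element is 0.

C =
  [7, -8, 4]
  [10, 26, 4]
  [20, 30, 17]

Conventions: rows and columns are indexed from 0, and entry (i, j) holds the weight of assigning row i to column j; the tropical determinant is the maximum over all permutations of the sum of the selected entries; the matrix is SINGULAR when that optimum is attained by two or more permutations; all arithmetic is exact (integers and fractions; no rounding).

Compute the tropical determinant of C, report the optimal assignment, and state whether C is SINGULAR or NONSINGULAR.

σ = (0, 1, 2): 7 + 26 + 17 = 50
σ = (0, 2, 1): 7 + 4 + 30 = 41
σ = (1, 0, 2): (-8) + 10 + 17 = 19
σ = (1, 2, 0): (-8) + 4 + 20 = 16
σ = (2, 0, 1): 4 + 10 + 30 = 44
σ = (2, 1, 0): 4 + 26 + 20 = 50
Optimal value attained by: σ = (0, 1, 2).
Answer: det⊕(C) = 50; verdict: SINGULAR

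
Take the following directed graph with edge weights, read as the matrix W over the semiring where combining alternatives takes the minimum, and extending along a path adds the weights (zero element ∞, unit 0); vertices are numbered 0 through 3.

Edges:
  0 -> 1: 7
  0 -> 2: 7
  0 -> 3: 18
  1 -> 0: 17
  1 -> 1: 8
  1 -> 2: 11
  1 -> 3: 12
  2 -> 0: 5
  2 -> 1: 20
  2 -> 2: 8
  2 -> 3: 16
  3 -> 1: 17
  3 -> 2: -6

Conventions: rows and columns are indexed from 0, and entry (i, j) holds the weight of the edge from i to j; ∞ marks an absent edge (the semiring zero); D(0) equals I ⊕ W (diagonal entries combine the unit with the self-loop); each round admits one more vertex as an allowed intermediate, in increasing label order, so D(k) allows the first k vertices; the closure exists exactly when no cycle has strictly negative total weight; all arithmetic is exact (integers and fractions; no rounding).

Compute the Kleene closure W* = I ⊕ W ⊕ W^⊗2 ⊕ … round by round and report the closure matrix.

D(0):
  [0, 7, 7, 18]
  [17, 0, 11, 12]
  [5, 20, 0, 16]
  [∞, 17, -6, 0]
D(1):
  [0, 7, 7, 18]
  [17, 0, 11, 12]
  [5, 12, 0, 16]
  [∞, 17, -6, 0]
D(2):
  [0, 7, 7, 18]
  [17, 0, 11, 12]
  [5, 12, 0, 16]
  [34, 17, -6, 0]
D(3):
  [0, 7, 7, 18]
  [16, 0, 11, 12]
  [5, 12, 0, 16]
  [-1, 6, -6, 0]
D(4):
  [0, 7, 7, 18]
  [11, 0, 6, 12]
  [5, 12, 0, 16]
  [-1, 6, -6, 0]
Answer: W* = [[0, 7, 7, 18], [11, 0, 6, 12], [5, 12, 0, 16], [-1, 6, -6, 0]]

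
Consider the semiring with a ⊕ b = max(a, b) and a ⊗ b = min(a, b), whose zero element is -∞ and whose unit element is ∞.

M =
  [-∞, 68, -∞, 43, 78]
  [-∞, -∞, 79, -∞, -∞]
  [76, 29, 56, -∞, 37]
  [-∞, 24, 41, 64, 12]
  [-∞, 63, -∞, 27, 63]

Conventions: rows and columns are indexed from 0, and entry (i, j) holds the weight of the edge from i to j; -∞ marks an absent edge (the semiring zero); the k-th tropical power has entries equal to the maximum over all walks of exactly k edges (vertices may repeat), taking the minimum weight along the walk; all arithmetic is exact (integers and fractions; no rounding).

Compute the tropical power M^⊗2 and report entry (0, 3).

M^⊗2:
  [-∞, 63, 68, 43, 63]
  [76, 29, 56, -∞, 37]
  [56, 68, 56, 43, 76]
  [41, 29, 41, 64, 37]
  [-∞, 63, 63, 27, 63]
Key observation: the optimum is the walk 0->3->3, with weight 43 min 64 = 43.
Optimal value attained by: walk 0->3->3.
Answer: (M^⊗2)[0][3] = 43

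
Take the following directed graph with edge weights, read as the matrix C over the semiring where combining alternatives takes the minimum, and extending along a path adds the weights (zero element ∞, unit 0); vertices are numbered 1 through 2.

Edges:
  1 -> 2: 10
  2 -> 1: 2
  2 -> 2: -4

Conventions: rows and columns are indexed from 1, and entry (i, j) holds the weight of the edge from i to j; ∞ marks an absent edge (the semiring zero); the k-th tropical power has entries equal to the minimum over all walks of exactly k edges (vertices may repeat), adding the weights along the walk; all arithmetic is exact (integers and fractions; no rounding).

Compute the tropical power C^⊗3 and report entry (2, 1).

C^⊗2:
  [12, 6]
  [-2, -8]
C^⊗3:
  [8, 2]
  [-6, -12]
Key observation: the optimum is the walk 2->2->2->1, with weight (-4) + (-4) + 2 = -6.
Optimal value attained by: walk 2->2->2->1.
Answer: (C^⊗3)[2][1] = -6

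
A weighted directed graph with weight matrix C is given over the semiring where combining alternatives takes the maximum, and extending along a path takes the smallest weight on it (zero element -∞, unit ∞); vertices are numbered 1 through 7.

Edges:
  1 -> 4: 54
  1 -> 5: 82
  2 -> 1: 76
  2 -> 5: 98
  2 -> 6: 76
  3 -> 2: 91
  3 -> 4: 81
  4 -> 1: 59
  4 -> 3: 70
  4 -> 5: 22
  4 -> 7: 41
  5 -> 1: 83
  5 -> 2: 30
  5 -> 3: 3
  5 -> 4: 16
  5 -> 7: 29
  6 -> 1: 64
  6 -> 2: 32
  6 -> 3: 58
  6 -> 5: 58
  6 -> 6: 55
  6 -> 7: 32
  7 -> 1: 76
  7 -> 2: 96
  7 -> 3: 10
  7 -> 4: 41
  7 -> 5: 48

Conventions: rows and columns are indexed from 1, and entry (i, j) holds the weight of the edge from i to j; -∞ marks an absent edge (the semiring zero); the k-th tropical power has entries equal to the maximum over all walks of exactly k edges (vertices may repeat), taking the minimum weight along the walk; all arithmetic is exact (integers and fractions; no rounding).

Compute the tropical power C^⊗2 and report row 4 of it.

C^⊗2:
  [82, 30, 54, 16, 22, -∞, 41]
  [83, 32, 58, 54, 76, 55, 32]
  [76, -∞, 70, -∞, 91, 76, 41]
  [41, 70, 10, 70, 59, -∞, 22]
  [30, 29, 16, 54, 82, 30, 16]
  [58, 58, 55, 58, 64, 55, 32]
  [76, 30, 41, 54, 96, 76, 41]
Answer: row 4 of C^⊗2 = [41, 70, 10, 70, 59, -∞, 22]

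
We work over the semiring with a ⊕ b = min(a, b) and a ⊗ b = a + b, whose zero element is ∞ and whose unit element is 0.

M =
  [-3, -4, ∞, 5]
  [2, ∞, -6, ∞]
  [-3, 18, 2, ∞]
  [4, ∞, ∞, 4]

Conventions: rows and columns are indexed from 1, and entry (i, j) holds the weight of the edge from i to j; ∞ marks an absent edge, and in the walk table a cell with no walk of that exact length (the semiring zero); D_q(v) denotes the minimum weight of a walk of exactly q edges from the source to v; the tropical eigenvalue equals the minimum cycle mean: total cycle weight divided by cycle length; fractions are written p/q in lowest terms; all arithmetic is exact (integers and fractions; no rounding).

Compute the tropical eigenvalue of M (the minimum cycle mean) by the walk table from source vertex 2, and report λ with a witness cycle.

q=0: [∞, 0, ∞, ∞]
q=1: [2, ∞, -6, ∞]
q=2: [-9, -2, -4, 7]
q=3: [-12, -13, -8, -4]
q=4: [-15, -16, -19, -7]
Optimal cycle mean attained by: cycle 1->2->3->1, total (-4) + (-6) + (-3), length 3.
Answer: λ = -13/3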